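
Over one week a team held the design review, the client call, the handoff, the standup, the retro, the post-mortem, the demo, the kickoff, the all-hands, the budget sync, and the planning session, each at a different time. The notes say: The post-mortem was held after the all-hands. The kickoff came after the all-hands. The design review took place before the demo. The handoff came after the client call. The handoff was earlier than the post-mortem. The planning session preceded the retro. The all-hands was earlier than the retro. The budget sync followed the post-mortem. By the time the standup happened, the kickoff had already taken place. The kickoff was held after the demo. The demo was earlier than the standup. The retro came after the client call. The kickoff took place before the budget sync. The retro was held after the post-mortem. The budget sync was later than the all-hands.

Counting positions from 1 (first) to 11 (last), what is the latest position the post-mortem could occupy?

The post-mortem must come before the budget sync and the retro — 2 meetings forced after it.
Everything else can be placed before the post-mortem in some valid order, so the post-mortem can sit as late as position 11 − 2 = 9.

9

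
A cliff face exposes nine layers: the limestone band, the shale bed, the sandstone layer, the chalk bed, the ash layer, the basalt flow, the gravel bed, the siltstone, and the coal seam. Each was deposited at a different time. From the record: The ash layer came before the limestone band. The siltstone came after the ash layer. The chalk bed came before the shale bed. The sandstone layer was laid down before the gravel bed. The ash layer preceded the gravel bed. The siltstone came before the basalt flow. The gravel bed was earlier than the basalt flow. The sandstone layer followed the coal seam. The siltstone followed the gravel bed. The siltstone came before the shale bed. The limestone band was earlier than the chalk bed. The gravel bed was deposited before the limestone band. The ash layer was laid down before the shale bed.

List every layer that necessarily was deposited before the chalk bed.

Directly stated before the chalk bed: the limestone band.
The ash layer reaches the chalk bed via the ash layer → the limestone band → the chalk bed.
The coal seam reaches the chalk bed via the coal seam → the sandstone layer → the gravel bed → the limestone band → the chalk bed.
The gravel bed reaches the chalk bed via the gravel bed → the limestone band → the chalk bed.
Likewise the sandstone layer reaches the chalk bed by chaining the stated constraints.
No chain forces the siltstone (or any of the others) ahead of the chalk bed.

the ash layer, the coal seam, the gravel bed, the limestone band, the sandstone layer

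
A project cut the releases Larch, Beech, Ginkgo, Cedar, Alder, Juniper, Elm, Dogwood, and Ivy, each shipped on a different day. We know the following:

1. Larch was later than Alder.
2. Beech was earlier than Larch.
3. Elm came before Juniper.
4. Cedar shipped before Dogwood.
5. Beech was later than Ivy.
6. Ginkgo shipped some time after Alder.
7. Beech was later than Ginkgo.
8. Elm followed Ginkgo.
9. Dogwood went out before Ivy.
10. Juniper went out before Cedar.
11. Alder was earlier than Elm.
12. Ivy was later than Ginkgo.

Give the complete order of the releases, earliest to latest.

The constraints fix every adjacent pair, so only one ordering works:
Alder → Ginkgo → Elm → Juniper → Cedar → Dogwood → Ivy → Beech → Larch.

Alder, Ginkgo, Elm, Juniper, Cedar, Dogwood, Ivy, Beech, Larch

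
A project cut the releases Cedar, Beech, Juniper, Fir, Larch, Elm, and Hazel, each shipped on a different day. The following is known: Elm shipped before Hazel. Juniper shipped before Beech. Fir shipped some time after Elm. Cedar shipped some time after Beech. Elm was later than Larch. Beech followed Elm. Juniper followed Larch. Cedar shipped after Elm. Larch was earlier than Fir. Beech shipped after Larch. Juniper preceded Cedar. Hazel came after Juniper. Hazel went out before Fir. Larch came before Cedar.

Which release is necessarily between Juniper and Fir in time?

Tracing the constraints gives Juniper → Hazel → Fir, so Hazel sits after Juniper and before Fir.
No other release is forced both after Juniper and before Fir.

Hazel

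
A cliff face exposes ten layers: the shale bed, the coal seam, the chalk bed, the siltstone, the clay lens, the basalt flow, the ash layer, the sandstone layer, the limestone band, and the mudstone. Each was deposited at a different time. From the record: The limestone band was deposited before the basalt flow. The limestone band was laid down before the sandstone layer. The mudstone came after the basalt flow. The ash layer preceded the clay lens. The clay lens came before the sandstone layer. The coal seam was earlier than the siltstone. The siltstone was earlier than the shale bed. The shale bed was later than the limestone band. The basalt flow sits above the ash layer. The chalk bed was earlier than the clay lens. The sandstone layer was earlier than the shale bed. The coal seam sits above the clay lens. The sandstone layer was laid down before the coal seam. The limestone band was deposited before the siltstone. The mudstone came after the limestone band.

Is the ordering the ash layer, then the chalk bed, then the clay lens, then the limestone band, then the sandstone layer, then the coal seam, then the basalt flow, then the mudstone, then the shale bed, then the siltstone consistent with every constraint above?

no

The constraints require the siltstone before the shale bed, but in the proposed sequence the shale bed appears ahead of the siltstone. That one violation is enough.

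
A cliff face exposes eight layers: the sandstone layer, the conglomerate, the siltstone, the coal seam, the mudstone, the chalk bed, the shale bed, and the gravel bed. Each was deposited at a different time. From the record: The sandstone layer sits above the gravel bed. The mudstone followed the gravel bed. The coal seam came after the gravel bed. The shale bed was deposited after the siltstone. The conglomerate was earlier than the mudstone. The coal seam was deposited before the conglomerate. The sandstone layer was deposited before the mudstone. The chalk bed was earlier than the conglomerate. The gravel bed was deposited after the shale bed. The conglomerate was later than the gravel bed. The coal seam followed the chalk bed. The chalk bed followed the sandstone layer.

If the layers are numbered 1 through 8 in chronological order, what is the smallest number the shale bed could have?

2

The siltstone must come before the shale bed — 1 forced predecessor.
Nothing else is forced ahead of the shale bed, so its earliest slot is position 1 + 1 = 2.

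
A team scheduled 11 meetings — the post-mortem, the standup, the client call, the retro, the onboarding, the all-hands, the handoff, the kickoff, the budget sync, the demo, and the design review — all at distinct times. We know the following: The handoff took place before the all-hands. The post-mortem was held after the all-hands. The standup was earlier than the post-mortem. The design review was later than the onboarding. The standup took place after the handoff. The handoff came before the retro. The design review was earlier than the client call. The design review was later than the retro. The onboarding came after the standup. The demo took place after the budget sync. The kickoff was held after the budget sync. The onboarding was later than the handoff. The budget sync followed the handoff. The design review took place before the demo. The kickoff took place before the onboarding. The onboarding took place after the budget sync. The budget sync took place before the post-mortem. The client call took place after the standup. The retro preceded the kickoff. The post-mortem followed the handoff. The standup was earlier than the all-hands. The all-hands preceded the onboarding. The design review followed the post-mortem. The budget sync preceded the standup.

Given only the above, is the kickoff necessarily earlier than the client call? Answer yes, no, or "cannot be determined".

yes

Chain the constraints: the kickoff → the onboarding → the design review → the client call. Each link is directly stated, so the kickoff comes before the client call.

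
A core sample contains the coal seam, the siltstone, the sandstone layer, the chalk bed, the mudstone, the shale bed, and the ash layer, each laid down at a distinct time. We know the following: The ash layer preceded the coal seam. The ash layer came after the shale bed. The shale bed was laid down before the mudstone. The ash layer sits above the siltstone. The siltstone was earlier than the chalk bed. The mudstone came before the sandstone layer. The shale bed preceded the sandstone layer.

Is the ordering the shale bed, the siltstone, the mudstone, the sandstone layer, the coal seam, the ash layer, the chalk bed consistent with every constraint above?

The constraints require the ash layer before the coal seam, but in the proposed sequence the coal seam appears ahead of the ash layer. That one violation is enough.

no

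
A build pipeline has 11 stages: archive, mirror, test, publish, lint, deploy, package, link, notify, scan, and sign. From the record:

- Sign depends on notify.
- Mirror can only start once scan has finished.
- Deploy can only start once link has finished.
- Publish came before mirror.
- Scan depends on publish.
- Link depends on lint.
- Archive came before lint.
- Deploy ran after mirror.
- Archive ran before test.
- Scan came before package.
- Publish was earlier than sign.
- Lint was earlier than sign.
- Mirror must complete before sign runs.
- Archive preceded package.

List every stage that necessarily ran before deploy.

Directly stated before deploy: link and mirror.
Archive reaches deploy via archive → lint → link → deploy.
Lint reaches deploy via lint → link → deploy.
Publish reaches deploy via publish → mirror → deploy.
Likewise scan reaches deploy by chaining the stated constraints.
No chain forces test (or any of the others) ahead of deploy.

archive, link, lint, mirror, publish, scan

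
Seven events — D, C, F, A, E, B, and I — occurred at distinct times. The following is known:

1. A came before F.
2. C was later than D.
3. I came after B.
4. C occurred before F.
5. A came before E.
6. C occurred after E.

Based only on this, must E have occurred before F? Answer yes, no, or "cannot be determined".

Chain the constraints: E → C → F. Each link is directly stated, so E comes before F.

yes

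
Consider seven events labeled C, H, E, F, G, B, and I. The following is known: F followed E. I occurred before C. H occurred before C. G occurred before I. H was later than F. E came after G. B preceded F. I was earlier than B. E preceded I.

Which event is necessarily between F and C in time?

H

Tracing the constraints gives F → H → C, so H sits after F and before C.
No other event is forced both after F and before C.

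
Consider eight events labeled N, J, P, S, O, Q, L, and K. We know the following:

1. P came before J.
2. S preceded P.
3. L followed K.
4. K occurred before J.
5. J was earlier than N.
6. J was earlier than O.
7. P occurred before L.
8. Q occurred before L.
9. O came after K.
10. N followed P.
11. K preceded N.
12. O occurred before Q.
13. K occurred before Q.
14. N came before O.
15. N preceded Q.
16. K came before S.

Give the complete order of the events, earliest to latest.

K, S, P, J, N, O, Q, L

The constraints fix every adjacent pair, so only one ordering works:
K → S → P → J → N → O → Q → L.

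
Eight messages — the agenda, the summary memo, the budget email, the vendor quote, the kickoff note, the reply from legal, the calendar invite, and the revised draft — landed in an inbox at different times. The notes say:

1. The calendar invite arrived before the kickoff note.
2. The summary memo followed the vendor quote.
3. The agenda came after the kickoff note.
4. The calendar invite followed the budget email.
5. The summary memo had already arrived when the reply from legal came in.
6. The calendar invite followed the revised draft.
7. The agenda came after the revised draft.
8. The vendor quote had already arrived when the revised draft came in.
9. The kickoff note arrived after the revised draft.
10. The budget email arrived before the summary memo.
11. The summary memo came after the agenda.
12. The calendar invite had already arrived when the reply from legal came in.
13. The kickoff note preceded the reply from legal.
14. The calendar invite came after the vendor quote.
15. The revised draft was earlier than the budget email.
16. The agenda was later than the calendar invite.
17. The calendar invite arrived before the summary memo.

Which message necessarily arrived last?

Every other message has a chain of constraints placing it before the reply from legal, so the reply from legal is last.

the reply from legal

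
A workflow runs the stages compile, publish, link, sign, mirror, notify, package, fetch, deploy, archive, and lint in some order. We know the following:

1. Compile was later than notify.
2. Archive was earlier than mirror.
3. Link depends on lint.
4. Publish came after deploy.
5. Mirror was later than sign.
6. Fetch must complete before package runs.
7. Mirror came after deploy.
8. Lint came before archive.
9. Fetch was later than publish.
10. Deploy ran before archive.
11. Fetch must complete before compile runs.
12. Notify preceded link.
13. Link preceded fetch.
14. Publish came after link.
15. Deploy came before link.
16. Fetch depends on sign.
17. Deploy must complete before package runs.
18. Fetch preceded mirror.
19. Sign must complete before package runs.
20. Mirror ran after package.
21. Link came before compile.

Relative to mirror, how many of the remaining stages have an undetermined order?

Forced before mirror: archive, deploy, fetch, link, lint, notify, package, publish, and sign.
That leaves compile with no forced order relative to mirror — 1.

1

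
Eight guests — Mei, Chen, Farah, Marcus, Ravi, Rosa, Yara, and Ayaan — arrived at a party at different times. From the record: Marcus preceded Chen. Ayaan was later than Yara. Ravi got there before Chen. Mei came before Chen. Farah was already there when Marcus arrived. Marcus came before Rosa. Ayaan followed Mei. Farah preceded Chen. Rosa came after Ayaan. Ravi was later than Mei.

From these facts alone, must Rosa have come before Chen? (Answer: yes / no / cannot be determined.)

cannot be determined

No chain of stated constraints runs from Rosa to Chen, and none runs from Chen to Rosa either.
So the relative order of Rosa and Chen is not fixed by the given facts.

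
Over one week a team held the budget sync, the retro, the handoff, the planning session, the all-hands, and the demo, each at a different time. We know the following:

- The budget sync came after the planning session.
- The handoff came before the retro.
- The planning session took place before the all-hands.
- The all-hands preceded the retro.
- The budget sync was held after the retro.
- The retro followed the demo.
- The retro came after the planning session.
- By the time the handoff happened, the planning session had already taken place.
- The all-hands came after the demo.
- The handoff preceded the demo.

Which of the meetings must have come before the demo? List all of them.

the handoff, the planning session

Directly stated before the demo: the handoff.
The planning session reaches the demo via the planning session → the handoff → the demo.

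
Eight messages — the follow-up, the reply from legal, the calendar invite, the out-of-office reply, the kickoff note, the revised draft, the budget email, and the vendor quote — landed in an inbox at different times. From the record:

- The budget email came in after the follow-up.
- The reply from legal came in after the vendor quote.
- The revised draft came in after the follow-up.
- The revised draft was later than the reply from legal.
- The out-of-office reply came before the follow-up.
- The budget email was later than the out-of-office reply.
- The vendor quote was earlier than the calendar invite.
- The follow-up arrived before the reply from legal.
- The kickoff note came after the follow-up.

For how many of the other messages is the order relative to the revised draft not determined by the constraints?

3

Forced before the revised draft: the follow-up, the out-of-office reply, the reply from legal, and the vendor quote.
That leaves the budget email, the calendar invite, and the kickoff note with no forced order relative to the revised draft — 3.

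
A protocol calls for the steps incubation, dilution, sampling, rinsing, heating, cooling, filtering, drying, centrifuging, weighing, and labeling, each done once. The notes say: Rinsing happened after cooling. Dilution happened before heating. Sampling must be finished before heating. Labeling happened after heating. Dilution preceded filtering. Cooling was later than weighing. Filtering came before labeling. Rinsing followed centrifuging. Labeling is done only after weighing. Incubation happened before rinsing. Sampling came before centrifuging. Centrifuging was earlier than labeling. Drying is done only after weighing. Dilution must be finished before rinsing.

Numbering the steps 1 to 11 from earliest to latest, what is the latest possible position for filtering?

Filtering must come before labeling — 1 step forced after it.
Everything else can be placed before filtering in some valid order, so filtering can sit as late as position 11 − 1 = 10.

10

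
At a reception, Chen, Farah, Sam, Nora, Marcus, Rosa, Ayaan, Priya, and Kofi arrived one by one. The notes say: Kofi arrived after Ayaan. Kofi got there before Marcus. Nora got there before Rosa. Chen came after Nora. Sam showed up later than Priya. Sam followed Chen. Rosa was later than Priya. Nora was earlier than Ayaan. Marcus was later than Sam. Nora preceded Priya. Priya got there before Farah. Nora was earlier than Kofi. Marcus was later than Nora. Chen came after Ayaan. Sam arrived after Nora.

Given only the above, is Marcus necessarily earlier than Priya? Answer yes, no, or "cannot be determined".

no

Tracing the constraints gives Priya → Sam → Marcus, so Priya must come before Marcus.
That means Marcus cannot be before Priya.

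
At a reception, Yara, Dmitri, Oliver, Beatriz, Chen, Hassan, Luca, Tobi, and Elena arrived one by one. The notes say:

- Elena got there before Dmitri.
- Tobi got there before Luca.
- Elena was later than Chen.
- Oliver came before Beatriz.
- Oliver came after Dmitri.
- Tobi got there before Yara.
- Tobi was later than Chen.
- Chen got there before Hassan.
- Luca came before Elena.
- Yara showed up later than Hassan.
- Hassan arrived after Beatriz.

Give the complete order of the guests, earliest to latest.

The constraints fix every adjacent pair, so only one ordering works:
Chen → Tobi → Luca → Elena → Dmitri → Oliver → Beatriz → Hassan → Yara.

Chen, Tobi, Luca, Elena, Dmitri, Oliver, Beatriz, Hassan, Yara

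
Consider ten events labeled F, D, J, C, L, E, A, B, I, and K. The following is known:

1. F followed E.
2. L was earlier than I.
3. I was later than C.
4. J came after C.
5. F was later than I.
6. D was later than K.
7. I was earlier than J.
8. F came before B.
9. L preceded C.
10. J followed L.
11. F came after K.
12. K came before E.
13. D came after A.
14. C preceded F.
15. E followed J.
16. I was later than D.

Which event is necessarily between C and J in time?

Tracing the constraints gives C → I → J, so I sits after C and before J.
No other event is forced both after C and before J.

I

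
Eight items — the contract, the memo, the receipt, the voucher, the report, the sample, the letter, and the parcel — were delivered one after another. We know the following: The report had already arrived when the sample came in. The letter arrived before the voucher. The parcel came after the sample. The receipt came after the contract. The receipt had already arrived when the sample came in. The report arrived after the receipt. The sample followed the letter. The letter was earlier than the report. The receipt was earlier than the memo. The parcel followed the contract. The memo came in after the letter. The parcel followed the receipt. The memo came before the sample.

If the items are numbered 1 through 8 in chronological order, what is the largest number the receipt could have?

4

The receipt must come before the memo, the parcel, the report, and the sample — 4 items forced after it.
Everything else can be placed before the receipt in some valid order, so the receipt can sit as late as position 8 − 4 = 4.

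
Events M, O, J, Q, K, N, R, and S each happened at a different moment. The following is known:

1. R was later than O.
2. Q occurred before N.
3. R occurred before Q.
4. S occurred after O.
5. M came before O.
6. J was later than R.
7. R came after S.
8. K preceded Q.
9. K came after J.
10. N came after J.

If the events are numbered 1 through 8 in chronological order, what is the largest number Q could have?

Q must come before N — 1 event forced after it.
Everything else can be placed before Q in some valid order, so Q can sit as late as position 8 − 1 = 7.

7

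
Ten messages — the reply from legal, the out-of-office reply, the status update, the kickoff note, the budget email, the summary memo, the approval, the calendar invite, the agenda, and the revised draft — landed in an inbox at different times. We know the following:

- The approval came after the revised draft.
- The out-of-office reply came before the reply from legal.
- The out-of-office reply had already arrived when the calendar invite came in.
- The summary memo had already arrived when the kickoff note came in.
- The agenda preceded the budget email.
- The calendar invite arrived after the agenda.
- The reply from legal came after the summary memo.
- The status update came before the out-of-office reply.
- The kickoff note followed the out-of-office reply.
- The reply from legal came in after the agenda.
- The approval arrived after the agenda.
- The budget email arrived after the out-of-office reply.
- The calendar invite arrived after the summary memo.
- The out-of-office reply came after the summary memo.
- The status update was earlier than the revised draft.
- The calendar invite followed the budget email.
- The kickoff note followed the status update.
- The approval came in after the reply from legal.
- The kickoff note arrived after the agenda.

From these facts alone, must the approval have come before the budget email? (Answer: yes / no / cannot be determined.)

cannot be determined

No chain of stated constraints runs from the approval to the budget email, and none runs from the budget email to the approval either.
So the relative order of the approval and the budget email is not fixed by the given facts.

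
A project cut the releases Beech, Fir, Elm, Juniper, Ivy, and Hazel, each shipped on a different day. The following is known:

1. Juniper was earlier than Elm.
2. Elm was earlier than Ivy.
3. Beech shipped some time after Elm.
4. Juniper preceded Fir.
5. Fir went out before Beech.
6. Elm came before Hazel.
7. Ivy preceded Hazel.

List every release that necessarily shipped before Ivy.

Elm, Juniper

Directly stated before Ivy: Elm.
Juniper reaches Ivy via Juniper → Elm → Ivy.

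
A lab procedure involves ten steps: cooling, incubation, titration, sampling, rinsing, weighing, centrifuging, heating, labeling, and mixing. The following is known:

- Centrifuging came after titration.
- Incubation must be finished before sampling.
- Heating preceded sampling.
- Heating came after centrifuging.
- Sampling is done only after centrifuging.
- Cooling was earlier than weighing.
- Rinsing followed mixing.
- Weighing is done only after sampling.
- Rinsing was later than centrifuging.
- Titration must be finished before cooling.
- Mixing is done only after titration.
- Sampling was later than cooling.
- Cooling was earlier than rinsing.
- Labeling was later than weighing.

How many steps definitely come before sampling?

5

Directly stated before sampling: centrifuging, cooling, heating, and incubation.
Titration reaches sampling via titration → centrifuging → sampling.
No chain forces weighing (or any of the others) ahead of sampling.
That's centrifuging, cooling, heating, incubation, and titration — 5 in all.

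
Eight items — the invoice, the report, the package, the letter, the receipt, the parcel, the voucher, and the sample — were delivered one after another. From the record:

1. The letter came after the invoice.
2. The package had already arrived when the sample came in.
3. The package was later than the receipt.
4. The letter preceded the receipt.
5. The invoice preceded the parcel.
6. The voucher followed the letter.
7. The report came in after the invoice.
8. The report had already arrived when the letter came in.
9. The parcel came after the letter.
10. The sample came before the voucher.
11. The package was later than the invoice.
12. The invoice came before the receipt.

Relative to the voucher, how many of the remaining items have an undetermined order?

1

Forced before the voucher: the invoice, the letter, the package, the receipt, the report, and the sample.
That leaves the parcel with no forced order relative to the voucher — 1.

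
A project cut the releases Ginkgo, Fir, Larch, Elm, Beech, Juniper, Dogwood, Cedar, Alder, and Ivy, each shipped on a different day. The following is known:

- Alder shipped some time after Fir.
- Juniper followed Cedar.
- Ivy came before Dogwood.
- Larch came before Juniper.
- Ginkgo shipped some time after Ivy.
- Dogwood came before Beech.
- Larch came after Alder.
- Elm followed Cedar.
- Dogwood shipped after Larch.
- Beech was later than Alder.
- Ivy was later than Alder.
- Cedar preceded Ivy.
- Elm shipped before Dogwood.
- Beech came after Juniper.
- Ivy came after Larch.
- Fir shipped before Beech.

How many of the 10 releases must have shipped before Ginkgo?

Directly stated before Ginkgo: Ivy.
Alder reaches Ginkgo via Alder → Ivy → Ginkgo.
Cedar reaches Ginkgo via Cedar → Ivy → Ginkgo.
Fir reaches Ginkgo via Fir → Alder → Ivy → Ginkgo.
Likewise Larch reaches Ginkgo by chaining the stated constraints.
No chain forces Elm (or any of the others) ahead of Ginkgo.
That's Alder, Cedar, Fir, Ivy, and Larch — 5 in all.

5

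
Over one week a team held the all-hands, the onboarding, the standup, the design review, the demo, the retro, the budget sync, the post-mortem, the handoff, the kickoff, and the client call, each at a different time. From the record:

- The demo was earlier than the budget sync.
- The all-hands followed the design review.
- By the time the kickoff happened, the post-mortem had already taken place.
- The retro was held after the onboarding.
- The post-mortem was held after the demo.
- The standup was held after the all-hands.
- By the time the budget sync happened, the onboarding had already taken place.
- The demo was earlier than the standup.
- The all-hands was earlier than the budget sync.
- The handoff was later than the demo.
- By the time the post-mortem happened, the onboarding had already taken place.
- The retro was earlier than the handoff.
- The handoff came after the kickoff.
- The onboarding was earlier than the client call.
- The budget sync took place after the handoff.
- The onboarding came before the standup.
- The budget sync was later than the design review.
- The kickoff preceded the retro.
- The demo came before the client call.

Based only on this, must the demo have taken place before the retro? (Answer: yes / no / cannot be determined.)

yes

Chain the constraints: the demo → the post-mortem → the kickoff → the retro. Each link is directly stated, so the demo comes before the retro.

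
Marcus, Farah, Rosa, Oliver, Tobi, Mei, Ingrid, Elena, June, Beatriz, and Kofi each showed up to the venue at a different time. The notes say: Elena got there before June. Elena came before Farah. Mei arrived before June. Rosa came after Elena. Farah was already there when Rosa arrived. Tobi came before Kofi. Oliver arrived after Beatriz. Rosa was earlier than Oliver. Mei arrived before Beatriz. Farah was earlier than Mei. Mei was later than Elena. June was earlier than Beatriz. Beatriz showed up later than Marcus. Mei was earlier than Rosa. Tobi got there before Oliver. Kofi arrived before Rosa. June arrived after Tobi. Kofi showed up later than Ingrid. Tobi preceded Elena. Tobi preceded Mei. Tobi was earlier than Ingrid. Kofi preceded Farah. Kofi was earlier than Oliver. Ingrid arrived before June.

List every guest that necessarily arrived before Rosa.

Directly stated before Rosa: Elena, Farah, Kofi, and Mei.
Ingrid reaches Rosa via Ingrid → Kofi → Rosa.
Tobi reaches Rosa via Tobi → Mei → Rosa.
No chain forces Beatriz (or any of the others) ahead of Rosa.

Elena, Farah, Ingrid, Kofi, Mei, Tobi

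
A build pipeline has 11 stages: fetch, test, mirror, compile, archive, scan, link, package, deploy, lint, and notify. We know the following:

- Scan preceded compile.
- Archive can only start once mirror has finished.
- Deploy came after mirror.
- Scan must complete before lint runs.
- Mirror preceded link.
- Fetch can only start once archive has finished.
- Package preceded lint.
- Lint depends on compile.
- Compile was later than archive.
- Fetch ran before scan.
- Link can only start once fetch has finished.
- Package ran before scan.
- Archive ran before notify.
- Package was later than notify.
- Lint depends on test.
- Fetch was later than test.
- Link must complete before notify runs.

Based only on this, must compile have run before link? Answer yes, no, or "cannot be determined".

no

Tracing the constraints gives link → notify → package → scan → compile, so link must come before compile.
That means compile cannot be before link.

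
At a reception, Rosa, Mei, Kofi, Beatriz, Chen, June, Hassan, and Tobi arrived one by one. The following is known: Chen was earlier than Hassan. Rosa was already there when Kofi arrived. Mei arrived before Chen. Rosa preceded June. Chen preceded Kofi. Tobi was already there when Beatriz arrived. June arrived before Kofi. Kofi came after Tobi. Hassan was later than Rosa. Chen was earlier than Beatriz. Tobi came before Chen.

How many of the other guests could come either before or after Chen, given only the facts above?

2

Forced before Chen: Mei and Tobi; forced after Chen: Beatriz, Hassan, and Kofi.
That leaves June and Rosa with no forced order relative to Chen — 2.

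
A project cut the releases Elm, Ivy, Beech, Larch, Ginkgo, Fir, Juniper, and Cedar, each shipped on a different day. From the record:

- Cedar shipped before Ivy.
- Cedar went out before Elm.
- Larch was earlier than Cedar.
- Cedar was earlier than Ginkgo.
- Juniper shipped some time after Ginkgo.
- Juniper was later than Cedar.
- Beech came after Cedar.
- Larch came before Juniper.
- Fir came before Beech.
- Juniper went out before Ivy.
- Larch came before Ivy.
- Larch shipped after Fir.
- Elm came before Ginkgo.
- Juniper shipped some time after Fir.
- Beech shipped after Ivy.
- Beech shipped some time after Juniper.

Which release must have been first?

Fir has a chain of constraints placing it before every other release, so Fir must be first.

Fir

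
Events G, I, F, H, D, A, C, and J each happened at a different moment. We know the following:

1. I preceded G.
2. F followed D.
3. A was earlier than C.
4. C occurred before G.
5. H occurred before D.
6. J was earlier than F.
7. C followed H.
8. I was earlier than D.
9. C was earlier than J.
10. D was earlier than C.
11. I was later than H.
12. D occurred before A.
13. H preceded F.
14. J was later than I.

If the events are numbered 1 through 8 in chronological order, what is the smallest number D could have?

3

H and I must both come before D — 2 forced predecessors.
Nothing else is forced ahead of D, so its earliest slot is position 2 + 1 = 3.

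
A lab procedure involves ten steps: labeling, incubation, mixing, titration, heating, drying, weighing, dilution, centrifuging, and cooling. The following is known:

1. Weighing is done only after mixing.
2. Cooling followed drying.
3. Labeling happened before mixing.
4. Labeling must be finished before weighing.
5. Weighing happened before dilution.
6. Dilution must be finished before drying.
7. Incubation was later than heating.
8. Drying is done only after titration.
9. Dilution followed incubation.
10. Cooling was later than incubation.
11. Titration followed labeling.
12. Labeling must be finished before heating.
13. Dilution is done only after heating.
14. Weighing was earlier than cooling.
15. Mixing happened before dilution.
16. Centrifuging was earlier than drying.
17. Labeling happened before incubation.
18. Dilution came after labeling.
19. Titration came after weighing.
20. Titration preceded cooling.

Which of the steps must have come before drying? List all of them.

centrifuging, dilution, heating, incubation, labeling, mixing, titration, weighing

Directly stated before drying: centrifuging, dilution, and titration.
Heating reaches drying via heating → dilution → drying.
Incubation reaches drying via incubation → dilution → drying.
Labeling reaches drying via labeling → dilution → drying.
Likewise mixing and weighing each reach drying by chaining the stated constraints.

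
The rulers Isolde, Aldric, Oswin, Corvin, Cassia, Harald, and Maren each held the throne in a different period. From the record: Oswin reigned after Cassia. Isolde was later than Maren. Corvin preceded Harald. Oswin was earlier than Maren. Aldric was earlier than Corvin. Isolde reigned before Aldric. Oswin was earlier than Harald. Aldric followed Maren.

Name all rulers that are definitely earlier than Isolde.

Directly stated before Isolde: Maren.
Cassia reaches Isolde via Cassia → Oswin → Maren → Isolde.
Oswin reaches Isolde via Oswin → Maren → Isolde.
No chain forces Corvin (or any of the others) ahead of Isolde.

Cassia, Maren, Oswin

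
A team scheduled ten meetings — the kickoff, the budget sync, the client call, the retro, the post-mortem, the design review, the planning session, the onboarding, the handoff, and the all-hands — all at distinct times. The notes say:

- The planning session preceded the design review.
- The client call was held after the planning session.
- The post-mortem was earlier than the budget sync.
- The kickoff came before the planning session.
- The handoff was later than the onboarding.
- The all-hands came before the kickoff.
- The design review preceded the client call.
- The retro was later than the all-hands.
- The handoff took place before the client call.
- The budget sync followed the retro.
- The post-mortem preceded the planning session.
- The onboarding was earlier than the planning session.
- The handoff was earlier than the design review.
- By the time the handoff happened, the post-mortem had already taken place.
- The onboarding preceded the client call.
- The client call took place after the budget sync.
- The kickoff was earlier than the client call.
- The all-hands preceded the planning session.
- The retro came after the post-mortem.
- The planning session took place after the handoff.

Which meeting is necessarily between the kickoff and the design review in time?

Tracing the constraints gives the kickoff → the planning session → the design review, so the planning session sits after the kickoff and before the design review.
No other meeting is forced both after the kickoff and before the design review.

the planning session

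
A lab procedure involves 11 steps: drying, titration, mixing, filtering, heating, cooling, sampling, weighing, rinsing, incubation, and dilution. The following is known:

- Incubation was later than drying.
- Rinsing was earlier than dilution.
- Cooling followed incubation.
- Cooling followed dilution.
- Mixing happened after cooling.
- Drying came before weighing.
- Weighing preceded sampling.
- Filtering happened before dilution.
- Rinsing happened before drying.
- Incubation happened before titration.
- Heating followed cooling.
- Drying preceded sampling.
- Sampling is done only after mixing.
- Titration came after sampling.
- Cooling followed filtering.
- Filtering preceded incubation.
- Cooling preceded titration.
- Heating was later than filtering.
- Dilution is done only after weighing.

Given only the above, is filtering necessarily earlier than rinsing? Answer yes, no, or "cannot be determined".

cannot be determined

No chain of stated constraints runs from filtering to rinsing, and none runs from rinsing to filtering either.
So the relative order of filtering and rinsing is not fixed by the given facts.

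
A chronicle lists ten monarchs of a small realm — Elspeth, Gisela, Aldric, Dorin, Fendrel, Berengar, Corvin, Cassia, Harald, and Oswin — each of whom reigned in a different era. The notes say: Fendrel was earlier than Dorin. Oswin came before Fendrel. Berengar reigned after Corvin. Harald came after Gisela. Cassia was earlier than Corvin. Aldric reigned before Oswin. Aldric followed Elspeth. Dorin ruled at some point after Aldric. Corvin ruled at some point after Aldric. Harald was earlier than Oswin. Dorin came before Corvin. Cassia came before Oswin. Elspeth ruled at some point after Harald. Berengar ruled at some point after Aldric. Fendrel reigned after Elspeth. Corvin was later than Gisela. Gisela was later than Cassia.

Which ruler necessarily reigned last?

Berengar

Every other ruler has a chain of constraints placing them before Berengar, so Berengar is last.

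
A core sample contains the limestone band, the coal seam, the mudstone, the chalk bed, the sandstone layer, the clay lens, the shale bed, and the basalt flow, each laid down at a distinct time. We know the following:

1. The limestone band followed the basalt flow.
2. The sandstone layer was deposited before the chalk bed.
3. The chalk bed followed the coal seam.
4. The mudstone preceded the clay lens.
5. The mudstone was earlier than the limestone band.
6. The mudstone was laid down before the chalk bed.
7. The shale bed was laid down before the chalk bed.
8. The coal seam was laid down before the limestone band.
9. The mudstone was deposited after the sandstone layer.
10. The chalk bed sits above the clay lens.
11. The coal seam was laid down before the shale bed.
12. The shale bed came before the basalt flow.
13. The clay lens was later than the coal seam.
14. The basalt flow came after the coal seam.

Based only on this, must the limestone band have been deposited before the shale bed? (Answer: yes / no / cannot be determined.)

no

Tracing the constraints gives the shale bed → the basalt flow → the limestone band, so the shale bed must come before the limestone band.
That means the limestone band cannot be before the shale bed.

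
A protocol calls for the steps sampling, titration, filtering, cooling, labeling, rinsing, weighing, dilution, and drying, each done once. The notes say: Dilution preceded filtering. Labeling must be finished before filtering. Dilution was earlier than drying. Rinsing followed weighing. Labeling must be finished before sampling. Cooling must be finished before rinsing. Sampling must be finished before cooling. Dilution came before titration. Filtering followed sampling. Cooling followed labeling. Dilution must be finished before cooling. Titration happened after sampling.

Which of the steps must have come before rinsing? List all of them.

Directly stated before rinsing: cooling and weighing.
Dilution reaches rinsing via dilution → cooling → rinsing.
Labeling reaches rinsing via labeling → cooling → rinsing.
Sampling reaches rinsing via sampling → cooling → rinsing.

cooling, dilution, labeling, sampling, weighing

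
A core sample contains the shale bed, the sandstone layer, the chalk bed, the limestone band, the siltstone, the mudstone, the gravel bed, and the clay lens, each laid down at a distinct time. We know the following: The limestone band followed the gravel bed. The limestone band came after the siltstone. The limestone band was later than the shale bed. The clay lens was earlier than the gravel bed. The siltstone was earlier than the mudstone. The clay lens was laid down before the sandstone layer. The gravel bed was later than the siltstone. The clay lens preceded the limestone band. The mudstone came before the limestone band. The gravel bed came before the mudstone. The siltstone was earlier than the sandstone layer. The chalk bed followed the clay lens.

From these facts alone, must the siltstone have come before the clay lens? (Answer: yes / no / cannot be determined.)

No chain of stated constraints runs from the siltstone to the clay lens, and none runs from the clay lens to the siltstone either.
So the relative order of the siltstone and the clay lens is not fixed by the given facts.

cannot be determined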